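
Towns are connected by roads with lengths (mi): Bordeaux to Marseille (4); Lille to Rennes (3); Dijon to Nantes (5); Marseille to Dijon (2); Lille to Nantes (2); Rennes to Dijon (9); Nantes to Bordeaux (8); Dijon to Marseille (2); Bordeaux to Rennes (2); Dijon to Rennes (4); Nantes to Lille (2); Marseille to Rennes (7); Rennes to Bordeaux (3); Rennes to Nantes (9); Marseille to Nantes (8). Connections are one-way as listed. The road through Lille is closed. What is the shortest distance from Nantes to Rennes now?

10

Candidate routes:
Nantes -> Bordeaux -> Marseille -> Rennes: 8 + 4 + 7 = 19
Nantes -> Bordeaux -> Rennes: 8 + 2 = 10
Nantes -> Bordeaux -> Marseille -> Dijon -> Rennes: 8 + 4 + 2 + 4 = 18
Best route has total 10 mi.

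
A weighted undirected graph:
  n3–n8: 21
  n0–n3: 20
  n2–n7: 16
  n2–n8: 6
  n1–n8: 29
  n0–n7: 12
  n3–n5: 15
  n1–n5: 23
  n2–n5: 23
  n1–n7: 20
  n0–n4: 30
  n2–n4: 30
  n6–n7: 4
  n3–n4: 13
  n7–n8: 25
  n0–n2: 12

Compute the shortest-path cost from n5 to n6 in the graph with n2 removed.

47

A few of the n5→n6 routes:
n5 - n1 - n8 - n7 - n6: 23 + 29 + 25 + 4 = 81
n5 - n3 - n0 - n7 - n6: 15 + 20 + 12 + 4 = 51
n5 - n1 - n7 - n6: 23 + 20 + 4 = 47
n5 - n3 - n8 - n7 - n6: 15 + 21 + 25 + 4 = 65
n5 - n3 - n4 - n0 - n7 - n6: 15 + 13 + 30 + 12 + 4 = 74
Shortest: 47.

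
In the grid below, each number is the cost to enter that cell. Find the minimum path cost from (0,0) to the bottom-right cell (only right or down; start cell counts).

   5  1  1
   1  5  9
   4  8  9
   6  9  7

32

Take r0c0 → r0c1 → r0c2 → r1c2 → r2c2 → r3c2 for a total of 5 + 1 + 1 + 9 + 9 + 7 = 32.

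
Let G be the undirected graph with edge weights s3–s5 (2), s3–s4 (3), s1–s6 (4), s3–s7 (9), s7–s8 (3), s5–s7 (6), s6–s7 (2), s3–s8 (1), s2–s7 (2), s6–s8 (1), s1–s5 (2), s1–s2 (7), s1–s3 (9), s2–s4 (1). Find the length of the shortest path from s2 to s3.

4

Comparing a few candidate routes:
s2 - s7 - s5 - s3: 2 + 6 + 2 = 10
s2 - s7 - s8 - s3: 2 + 3 + 1 = 6
s2 - s7 - s6 - s8 - s3: 2 + 2 + 1 + 1 = 6
s2 - s4 - s3: 1 + 3 = 4
Best route has total 4.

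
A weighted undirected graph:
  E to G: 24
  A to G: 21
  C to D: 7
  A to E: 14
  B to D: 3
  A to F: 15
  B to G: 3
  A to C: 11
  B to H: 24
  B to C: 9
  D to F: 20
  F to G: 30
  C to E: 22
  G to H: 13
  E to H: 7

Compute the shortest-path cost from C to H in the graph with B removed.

Comparing a few candidate routes:
C -> E -> G -> H: 22 + 24 + 13 = 59
C -> E -> H: 22 + 7 = 29
C -> A -> E -> H: 11 + 14 + 7 = 32
C -> A -> G -> H: 11 + 21 + 13 = 45
C -> A -> E -> G -> H: 11 + 14 + 24 + 13 = 62
The minimum is 29.

29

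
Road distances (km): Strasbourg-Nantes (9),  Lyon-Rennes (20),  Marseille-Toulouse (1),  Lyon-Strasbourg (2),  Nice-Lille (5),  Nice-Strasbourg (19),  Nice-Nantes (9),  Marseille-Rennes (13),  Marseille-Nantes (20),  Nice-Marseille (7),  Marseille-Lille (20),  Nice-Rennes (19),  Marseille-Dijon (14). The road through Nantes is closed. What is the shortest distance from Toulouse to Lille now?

Routes from Toulouse to Lille avoiding Nantes:
Toulouse-Marseille-Nice-Lille: 1 + 7 + 5 = 13
Toulouse-Marseille-Rennes-Nice-Lille: 1 + 13 + 19 + 5 = 38
Toulouse-Marseille-Lille: 1 + 20 = 21
Toulouse-Marseille-Rennes-Lyon-Strasbourg-Nice-Lille: 1 + 13 + 20 + 2 + 19 + 5 = 60
Shortest: 13 km.

13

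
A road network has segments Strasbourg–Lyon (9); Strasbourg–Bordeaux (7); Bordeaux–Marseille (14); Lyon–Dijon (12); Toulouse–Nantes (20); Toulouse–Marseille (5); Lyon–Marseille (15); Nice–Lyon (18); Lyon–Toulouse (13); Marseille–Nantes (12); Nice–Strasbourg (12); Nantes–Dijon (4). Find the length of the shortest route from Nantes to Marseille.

12

Some routes from Nantes to Marseille:
Nantes -> Dijon -> Lyon -> Marseille: 4 + 12 + 15 = 31
Nantes -> Dijon -> Lyon -> Toulouse -> Marseille: 4 + 12 + 13 + 5 = 34
Nantes -> Toulouse -> Marseille: 20 + 5 = 25
Nantes -> Marseille: 12
The minimum is 12.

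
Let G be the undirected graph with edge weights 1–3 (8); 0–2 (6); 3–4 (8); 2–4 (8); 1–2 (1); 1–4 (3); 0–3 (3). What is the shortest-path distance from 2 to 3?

9

Checking several routes:
2 -> 1 -> 3: 1 + 8 = 9
2 -> 1 -> 4 -> 3: 1 + 3 + 8 = 12
2 -> 0 -> 3: 6 + 3 = 9
2 -> 4 -> 3: 8 + 8 = 16
The minimum is 9.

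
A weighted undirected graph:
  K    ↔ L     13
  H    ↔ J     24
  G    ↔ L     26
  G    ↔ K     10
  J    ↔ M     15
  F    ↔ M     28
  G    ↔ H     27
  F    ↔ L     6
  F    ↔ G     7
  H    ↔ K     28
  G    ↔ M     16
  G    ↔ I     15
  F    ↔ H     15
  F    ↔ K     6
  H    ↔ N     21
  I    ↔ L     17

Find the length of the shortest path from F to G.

7

Comparing a few candidate routes:
F→L→K→G: 6 + 13 + 10 = 29
F→K→G: 6 + 10 = 16
F→L→G: 6 + 26 = 32
F→G: 7
The minimum is 7.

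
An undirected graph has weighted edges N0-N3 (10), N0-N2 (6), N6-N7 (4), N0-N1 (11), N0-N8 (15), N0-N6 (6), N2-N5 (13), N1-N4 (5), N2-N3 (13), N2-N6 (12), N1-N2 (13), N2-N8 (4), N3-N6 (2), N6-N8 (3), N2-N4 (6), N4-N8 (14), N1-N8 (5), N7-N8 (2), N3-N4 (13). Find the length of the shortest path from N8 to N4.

10

Comparing a few candidate routes:
N8 → N4: 14
N8 → N2 → N4: 4 + 6 = 10
N8 → N1 → N4: 5 + 5 = 10
N8 → N6 → N2 → N4: 3 + 12 + 6 = 21
N8 → N6 → N3 → N4: 3 + 2 + 13 = 18
N8 → N7 → N6 → N3 → N4: 2 + 4 + 2 + 13 = 21
The minimum is 10.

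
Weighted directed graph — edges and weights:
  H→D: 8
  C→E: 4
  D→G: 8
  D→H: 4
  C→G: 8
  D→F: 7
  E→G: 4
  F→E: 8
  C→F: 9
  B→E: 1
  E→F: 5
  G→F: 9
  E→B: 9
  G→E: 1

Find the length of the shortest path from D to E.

9

Routes from D to E:
D -> F -> E: 7 + 8 = 15
D -> G -> E: 8 + 1 = 9
D -> G -> F -> E: 8 + 9 + 8 = 25
Best route has total 9.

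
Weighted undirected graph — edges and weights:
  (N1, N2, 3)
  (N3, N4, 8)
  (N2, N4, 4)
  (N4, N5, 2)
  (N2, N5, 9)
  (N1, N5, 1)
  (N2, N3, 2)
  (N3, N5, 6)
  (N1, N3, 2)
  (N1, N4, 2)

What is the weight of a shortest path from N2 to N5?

Comparing a few candidate routes:
N2 → N3 → N1 → N5: 2 + 2 + 1 = 5
N2 → N4 → N1 → N5: 4 + 2 + 1 = 7
N2 → N4 → N5: 4 + 2 = 6
N2 → N1 → N5: 3 + 1 = 4
N2 → N3 → N5: 2 + 6 = 8
N2 → N1 → N4 → N5: 3 + 2 + 2 = 7
Best route has total 4.

4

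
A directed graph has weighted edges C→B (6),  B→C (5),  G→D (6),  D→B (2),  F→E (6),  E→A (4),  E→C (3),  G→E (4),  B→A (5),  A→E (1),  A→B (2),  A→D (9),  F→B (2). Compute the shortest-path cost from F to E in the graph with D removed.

Routes from F to E avoiding D:
F → E: 6
F → B → A → E: 2 + 5 + 1 = 8
Best route has total 6.

6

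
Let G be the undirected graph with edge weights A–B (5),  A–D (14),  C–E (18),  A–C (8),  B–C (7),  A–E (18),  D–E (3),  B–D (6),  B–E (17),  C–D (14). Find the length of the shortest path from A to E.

A few of the A→E routes:
A -> B -> D -> E: 5 + 6 + 3 = 14
A -> B -> E: 5 + 17 = 22
A -> D -> E: 14 + 3 = 17
A -> E: 18
A -> C -> D -> E: 8 + 14 + 3 = 25
A -> C -> B -> D -> E: 8 + 7 + 6 + 3 = 24
Best route has total 14.

14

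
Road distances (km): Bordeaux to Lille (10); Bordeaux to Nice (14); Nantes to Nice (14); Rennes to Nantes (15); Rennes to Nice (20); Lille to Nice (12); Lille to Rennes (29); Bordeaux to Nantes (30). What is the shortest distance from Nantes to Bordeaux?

28

Comparing a few candidate routes:
Nantes -> Nice -> Bordeaux: 14 + 14 = 28
Nantes -> Nice -> Lille -> Bordeaux: 14 + 12 + 10 = 36
Nantes -> Rennes -> Nice -> Bordeaux: 15 + 20 + 14 = 49
Nantes -> Bordeaux: 30
Nantes -> Rennes -> Lille -> Bordeaux: 15 + 29 + 10 = 54
Shortest: 28 km.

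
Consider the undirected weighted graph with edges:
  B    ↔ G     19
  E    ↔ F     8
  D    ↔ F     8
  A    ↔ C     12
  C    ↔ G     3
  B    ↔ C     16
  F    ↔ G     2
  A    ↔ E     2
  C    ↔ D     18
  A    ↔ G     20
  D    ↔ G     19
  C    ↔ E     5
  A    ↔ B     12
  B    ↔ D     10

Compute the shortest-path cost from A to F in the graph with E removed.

Comparing a few candidate routes:
A-B-D-F: 12 + 10 + 8 = 30
A-C-G-F: 12 + 3 + 2 = 17
A-G-F: 20 + 2 = 22
The minimum is 17.

17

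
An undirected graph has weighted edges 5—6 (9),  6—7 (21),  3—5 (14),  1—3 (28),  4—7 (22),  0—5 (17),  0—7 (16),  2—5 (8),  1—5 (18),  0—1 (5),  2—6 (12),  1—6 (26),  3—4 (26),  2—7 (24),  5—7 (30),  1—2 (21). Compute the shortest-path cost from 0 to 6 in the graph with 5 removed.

31

A few of the 0→6 routes:
0→7→2→6: 16 + 24 + 12 = 52
0→1→2→6: 5 + 21 + 12 = 38
0→7→6: 16 + 21 = 37
0→1→6: 5 + 26 = 31
The minimum is 31.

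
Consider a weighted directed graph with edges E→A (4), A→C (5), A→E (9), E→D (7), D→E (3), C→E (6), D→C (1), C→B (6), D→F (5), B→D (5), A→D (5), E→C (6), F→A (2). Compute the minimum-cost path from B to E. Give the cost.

8

Checking several routes:
B - D - C - E: 5 + 1 + 6 = 12
B - D - E: 5 + 3 = 8
B - D - F - A - E: 5 + 5 + 2 + 9 = 21
Shortest: 8.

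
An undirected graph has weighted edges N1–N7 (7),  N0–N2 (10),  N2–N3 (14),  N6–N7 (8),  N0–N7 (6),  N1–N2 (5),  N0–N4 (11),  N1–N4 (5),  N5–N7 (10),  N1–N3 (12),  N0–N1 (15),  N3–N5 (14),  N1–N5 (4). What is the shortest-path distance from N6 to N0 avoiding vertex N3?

14

Some routes from N6 to N0 avoiding N3:
N6→N7→N1→N2→N0: 8 + 7 + 5 + 10 = 30
N6→N7→N5→N1→N2→N0: 8 + 10 + 4 + 5 + 10 = 37
N6→N7→N1→N0: 8 + 7 + 15 = 30
N6→N7→N1→N4→N0: 8 + 7 + 5 + 11 = 31
N6→N7→N0: 8 + 6 = 14
Best route has total 14.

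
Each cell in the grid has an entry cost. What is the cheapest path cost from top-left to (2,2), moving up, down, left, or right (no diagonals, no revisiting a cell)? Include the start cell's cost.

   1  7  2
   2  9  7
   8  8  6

One optimal route is [0,0] -> [0,1] -> [0,2] -> [1,2] -> [2,2].
Its cost is 1 + 7 + 2 + 7 + 6 = 23.

23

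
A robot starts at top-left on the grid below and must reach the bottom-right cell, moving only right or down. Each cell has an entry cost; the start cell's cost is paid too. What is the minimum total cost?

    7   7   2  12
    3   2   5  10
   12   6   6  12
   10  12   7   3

Take r0c0 → r1c0 → r1c1 → r1c2 → r2c2 → r3c2 → r3c3 for a total of 7 + 3 + 2 + 5 + 6 + 7 + 3 = 33.
For comparison, the top-then-right route costs 53.

33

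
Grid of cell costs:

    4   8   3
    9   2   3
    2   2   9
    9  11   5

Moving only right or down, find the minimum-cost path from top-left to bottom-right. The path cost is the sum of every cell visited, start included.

30

One optimal route is r0c0 r0c1 r1c1 r2c1 r2c2 r3c2.
Its cost is 4 + 8 + 2 + 2 + 9 + 5 = 30.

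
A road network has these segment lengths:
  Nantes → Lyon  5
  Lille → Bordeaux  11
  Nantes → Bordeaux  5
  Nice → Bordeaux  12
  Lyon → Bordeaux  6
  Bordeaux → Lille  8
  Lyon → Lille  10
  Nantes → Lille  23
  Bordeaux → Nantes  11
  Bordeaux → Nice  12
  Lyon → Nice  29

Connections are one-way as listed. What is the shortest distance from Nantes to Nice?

Paths from Nantes to Nice:
Nantes-Lille-Bordeaux-Nice: 23 + 11 + 12 = 46
Nantes-Lyon-Nice: 5 + 29 = 34
Nantes-Lyon-Bordeaux-Nice: 5 + 6 + 12 = 23
Nantes-Lyon-Lille-Bordeaux-Nice: 5 + 10 + 11 + 12 = 38
Nantes-Bordeaux-Nice: 5 + 12 = 17
The minimum is 17.

17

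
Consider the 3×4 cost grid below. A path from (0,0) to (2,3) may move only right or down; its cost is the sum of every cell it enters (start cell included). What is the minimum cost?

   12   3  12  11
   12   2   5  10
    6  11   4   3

29

Cheapest: [0,0] [0,1] [1,1] [1,2] [2,2] [2,3]
  12 + 3 + 2 + 5 + 4 + 3 = 29
(Top row then right column would cost 51.)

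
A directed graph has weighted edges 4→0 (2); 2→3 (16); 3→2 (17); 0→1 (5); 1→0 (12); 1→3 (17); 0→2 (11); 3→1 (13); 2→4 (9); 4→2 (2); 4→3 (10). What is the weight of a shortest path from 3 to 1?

Routes from 3 to 1:
3 -> 1: 13
3 -> 2 -> 4 -> 0 -> 1: 17 + 9 + 2 + 5 = 33
The minimum is 13.

13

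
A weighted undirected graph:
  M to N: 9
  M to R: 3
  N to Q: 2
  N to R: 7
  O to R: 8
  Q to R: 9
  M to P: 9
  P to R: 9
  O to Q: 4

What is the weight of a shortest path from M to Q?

Checking several routes:
M - N - Q: 9 + 2 = 11
M - R - N - Q: 3 + 7 + 2 = 12
M - R - Q: 3 + 9 = 12
Shortest: 11.

11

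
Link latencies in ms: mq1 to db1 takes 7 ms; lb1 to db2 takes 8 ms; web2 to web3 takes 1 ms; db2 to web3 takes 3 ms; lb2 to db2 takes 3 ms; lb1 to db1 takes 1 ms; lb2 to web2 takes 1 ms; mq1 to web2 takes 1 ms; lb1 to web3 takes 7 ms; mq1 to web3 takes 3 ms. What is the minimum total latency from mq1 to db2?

5

A few of the mq1→db2 routes:
mq1 -> web2 -> web3 -> db2: 1 + 1 + 3 = 5
mq1 -> web2 -> lb2 -> db2: 1 + 1 + 3 = 5
mq1 -> web3 -> db2: 3 + 3 = 6
Best route has total 5 ms.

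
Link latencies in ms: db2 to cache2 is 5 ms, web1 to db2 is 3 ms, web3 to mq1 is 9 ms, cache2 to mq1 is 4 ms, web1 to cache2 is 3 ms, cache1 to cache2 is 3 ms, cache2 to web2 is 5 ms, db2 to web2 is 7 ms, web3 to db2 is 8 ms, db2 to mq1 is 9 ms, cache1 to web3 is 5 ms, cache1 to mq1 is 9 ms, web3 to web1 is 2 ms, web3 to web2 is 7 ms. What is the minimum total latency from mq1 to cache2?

4

Some routes from mq1 to cache2:
mq1-db2-cache2: 9 + 5 = 14
mq1-web3-cache1-cache2: 9 + 5 + 3 = 17
mq1-cache1-cache2: 9 + 3 = 12
mq1-web3-web1-cache2: 9 + 2 + 3 = 14
mq1-cache2: 4
mq1-db2-web1-cache2: 9 + 3 + 3 = 15
The minimum is 4 ms.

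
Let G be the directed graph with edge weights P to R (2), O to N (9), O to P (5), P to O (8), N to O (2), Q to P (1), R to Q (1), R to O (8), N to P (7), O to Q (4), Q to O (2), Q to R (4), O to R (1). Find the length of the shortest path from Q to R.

Checking several routes:
Q -> P -> O -> R: 1 + 8 + 1 = 10
Q -> O -> R: 2 + 1 = 3
Q -> R: 4
Q -> O -> P -> R: 2 + 5 + 2 = 9
Q -> P -> R: 1 + 2 = 3
Best route has total 3.

3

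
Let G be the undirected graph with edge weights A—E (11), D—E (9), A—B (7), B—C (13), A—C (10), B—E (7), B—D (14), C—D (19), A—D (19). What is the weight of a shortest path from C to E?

20

Checking several routes:
C - D - E: 19 + 9 = 28
C - B - E: 13 + 7 = 20
C - A - E: 10 + 11 = 21
C - A - B - E: 10 + 7 + 7 = 24
Shortest: 20.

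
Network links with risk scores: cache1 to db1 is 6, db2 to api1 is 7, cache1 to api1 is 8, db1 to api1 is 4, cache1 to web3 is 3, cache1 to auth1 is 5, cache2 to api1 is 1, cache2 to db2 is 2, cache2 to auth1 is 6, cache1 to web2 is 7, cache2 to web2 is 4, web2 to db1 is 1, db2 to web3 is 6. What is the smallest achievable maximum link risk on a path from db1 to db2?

4

Checking several routes:
db1 - web2 - cache2 - db2: max(1, 4, 2) = 4
db1 - cache1 - auth1 - cache2 - db2: max(6, 5, 6, 2) = 6
db1 - api1 - cache2 - db2: max(4, 1, 2) = 4
Best route has worst link 4.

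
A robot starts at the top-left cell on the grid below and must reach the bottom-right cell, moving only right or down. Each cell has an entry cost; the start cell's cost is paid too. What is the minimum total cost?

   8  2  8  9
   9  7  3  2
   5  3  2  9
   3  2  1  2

25

One optimal route is r0c0 → r0c1 → r1c1 → r1c2 → r2c2 → r3c2 → r3c3.
Its cost is 8 + 2 + 7 + 3 + 2 + 1 + 2 = 25.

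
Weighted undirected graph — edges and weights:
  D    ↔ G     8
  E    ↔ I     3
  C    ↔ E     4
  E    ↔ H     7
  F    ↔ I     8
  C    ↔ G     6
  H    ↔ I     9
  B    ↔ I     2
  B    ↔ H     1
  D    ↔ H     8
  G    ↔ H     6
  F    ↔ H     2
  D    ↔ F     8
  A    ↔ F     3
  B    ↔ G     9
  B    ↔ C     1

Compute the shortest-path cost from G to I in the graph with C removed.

A few of the G→I routes:
G -> H -> F -> I: 6 + 2 + 8 = 16
G -> H -> B -> I: 6 + 1 + 2 = 9
G -> H -> E -> I: 6 + 7 + 3 = 16
G -> B -> I: 9 + 2 = 11
G -> H -> I: 6 + 9 = 15
Shortest: 9.

9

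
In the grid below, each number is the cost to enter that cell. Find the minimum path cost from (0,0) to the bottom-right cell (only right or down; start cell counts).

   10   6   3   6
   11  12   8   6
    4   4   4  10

41

Cheapest: r0c0→r0c1→r0c2→r0c3→r1c3→r2c3
  10 + 6 + 3 + 6 + 6 + 10 = 41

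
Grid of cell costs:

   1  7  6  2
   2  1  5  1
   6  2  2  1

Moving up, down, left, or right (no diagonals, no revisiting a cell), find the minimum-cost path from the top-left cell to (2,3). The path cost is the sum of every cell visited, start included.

9

Best path: (0,0) -> (1,0) -> (1,1) -> (2,1) -> (2,2) -> (2,3)
Cost: 1 + 2 + 1 + 2 + 2 + 1 = 9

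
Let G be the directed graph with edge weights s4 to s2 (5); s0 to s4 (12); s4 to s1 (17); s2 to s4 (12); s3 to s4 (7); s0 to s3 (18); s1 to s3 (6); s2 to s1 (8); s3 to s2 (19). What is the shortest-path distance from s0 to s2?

Comparing a few candidate routes:
s0 -> s4 -> s2: 12 + 5 = 17
s0 -> s3 -> s4 -> s2: 18 + 7 + 5 = 30
s0 -> s3 -> s2: 18 + 19 = 37
The minimum is 17.

17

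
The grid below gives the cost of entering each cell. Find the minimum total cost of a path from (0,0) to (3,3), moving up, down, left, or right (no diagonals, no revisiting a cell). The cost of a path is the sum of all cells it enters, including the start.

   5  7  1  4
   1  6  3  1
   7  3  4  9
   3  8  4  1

24

Path r0c0→r1c0→r1c1→r1c2→r2c2→r3c2→r3c3: 5 + 1 + 6 + 3 + 4 + 4 + 1 = 24.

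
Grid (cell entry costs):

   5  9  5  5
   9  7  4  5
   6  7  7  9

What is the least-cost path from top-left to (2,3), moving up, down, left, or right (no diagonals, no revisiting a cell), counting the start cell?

37

One optimal route is [0,0] [0,1] [0,2] [1,2] [1,3] [2,3].
Its cost is 5 + 9 + 5 + 4 + 5 + 9 = 37.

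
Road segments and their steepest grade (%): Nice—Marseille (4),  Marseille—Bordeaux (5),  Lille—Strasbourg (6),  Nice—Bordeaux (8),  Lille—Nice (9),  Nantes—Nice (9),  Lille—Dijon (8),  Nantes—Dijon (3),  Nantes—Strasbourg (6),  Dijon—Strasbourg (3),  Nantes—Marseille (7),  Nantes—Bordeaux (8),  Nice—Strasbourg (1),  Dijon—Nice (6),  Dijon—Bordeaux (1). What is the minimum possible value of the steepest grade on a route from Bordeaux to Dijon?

1

Some routes from Bordeaux to Dijon:
Bordeaux - Dijon: max(1) = 1
Bordeaux - Marseille - Nice - Dijon: max(5, 4, 6) = 6
Bordeaux - Marseille - Nantes - Strasbourg - Dijon: max(5, 7, 6, 3) = 7
Bordeaux - Marseille - Nantes - Strasbourg - Nice - Dijon: max(5, 7, 6, 1, 6) = 7
Bordeaux - Marseille - Nice - Strasbourg - Dijon: max(5, 4, 1, 3) = 5
Bordeaux - Marseille - Nice - Strasbourg - Nantes - Dijon: max(5, 4, 1, 6, 3) = 6
Smallest bottleneck: 1%.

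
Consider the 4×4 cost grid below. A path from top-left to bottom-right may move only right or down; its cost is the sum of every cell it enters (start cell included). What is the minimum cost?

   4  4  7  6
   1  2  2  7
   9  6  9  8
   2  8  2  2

22

Cheapest: [0,0] [1,0] [1,1] [1,2] [2,2] [3,2] [3,3]
  4 + 1 + 2 + 2 + 9 + 2 + 2 = 22
(Top row then right column would cost 38.)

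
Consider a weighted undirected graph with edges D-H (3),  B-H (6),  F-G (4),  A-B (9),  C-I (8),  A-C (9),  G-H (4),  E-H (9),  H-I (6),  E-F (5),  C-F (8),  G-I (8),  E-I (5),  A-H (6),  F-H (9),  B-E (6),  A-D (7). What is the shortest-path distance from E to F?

A few of the E→F routes:
E -> H -> F: 9 + 9 = 18
E -> H -> G -> F: 9 + 4 + 4 = 17
E -> F: 5
E -> I -> G -> F: 5 + 8 + 4 = 17
Best route has total 5.

5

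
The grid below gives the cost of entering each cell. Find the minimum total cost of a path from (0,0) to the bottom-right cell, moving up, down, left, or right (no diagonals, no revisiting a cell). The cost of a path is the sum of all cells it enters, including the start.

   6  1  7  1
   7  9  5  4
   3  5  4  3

One optimal route is [0,0] [0,1] [0,2] [0,3] [1,3] [2,3].
Its cost is 6 + 1 + 7 + 1 + 4 + 3 = 22.

22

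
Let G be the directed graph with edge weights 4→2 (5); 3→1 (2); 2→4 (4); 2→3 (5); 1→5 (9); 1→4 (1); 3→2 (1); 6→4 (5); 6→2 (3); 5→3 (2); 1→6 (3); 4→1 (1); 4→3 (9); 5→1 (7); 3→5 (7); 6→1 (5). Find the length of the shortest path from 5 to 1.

4

Routes from 5 to 1:
5 - 3 - 2 - 4 - 1: 2 + 1 + 4 + 1 = 8
5 - 1: 7
5 - 3 - 1: 2 + 2 = 4
Shortest: 4.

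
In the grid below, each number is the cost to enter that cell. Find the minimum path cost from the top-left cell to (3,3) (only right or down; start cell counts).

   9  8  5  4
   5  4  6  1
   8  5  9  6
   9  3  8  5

Path [0,0]→[1,0]→[1,1]→[1,2]→[1,3]→[2,3]→[3,3]: 9 + 5 + 4 + 6 + 1 + 6 + 5 = 36.
For comparison, the top-then-right route costs 38.

36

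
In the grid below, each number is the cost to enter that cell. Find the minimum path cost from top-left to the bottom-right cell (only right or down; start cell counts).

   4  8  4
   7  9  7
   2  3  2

18

Best path: [0,0] → [1,0] → [2,0] → [2,1] → [2,2]
Cost: 4 + 7 + 2 + 3 + 2 = 18
(Top row then right column would cost 25.)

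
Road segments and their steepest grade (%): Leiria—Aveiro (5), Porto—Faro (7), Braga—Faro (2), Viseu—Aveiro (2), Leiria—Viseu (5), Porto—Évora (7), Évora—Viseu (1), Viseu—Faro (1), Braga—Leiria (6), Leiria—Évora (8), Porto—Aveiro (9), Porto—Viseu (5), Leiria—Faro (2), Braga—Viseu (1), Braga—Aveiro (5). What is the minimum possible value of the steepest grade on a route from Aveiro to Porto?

Some routes from Aveiro to Porto:
Aveiro - Braga - Viseu - Porto: max(5, 1, 5) = 5
Aveiro - Braga - Faro - Leiria - Viseu - Porto: max(5, 2, 2, 5, 5) = 5
Aveiro - Leiria - Faro - Braga - Viseu - Porto: max(5, 2, 2, 1, 5) = 5
Aveiro - Braga - Faro - Viseu - Porto: max(5, 2, 1, 5) = 5
Aveiro - Leiria - Faro - Viseu - Porto: max(5, 2, 1, 5) = 5
Aveiro - Leiria - Viseu - Porto: max(5, 5, 5) = 5
Smallest bottleneck: 5%.

5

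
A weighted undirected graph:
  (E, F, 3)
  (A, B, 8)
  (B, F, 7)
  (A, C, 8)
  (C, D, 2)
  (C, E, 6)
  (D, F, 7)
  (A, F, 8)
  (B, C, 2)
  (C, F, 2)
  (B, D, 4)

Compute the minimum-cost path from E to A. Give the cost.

A few of the E→A routes:
E→C→A: 6 + 8 = 14
E→F→C→B→A: 3 + 2 + 2 + 8 = 15
E→C→F→A: 6 + 2 + 8 = 16
E→F→A: 3 + 8 = 11
E→F→C→A: 3 + 2 + 8 = 13
The minimum is 11.

11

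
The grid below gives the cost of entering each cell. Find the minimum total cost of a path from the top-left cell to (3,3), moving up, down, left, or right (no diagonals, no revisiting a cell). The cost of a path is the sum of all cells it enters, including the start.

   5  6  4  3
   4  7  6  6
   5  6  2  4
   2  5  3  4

28

One optimal route is [0,0]→[1,0]→[2,0]→[3,0]→[3,1]→[3,2]→[3,3].
Its cost is 5 + 4 + 5 + 2 + 5 + 3 + 4 = 28.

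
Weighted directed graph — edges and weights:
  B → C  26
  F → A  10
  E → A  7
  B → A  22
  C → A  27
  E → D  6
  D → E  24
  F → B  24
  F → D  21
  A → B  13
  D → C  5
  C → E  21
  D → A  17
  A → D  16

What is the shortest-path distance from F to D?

21

A few of the F→D routes:
F - B - A - D: 24 + 22 + 16 = 62
F - D: 21
F - A - D: 10 + 16 = 26
F - A - B - C - E - D: 10 + 13 + 26 + 21 + 6 = 76
Best route has total 21.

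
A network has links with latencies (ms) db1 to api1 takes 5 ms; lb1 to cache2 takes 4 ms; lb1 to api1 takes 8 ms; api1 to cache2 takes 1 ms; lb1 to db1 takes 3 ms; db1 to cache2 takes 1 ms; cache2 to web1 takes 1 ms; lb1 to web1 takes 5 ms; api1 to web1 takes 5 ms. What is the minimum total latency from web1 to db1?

Checking several routes:
web1 → cache2 → api1 → db1: 1 + 1 + 5 = 7
web1 → cache2 → db1: 1 + 1 = 2
web1 → api1 → cache2 → db1: 5 + 1 + 1 = 7
Best route has total 2 ms.

2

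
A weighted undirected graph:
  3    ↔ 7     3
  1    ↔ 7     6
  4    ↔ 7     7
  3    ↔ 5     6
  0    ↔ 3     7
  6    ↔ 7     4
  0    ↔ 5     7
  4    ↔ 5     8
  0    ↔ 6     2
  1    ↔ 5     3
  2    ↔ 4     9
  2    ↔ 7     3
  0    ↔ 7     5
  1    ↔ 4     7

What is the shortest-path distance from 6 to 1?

10

Comparing a few candidate routes:
6 -> 0 -> 7 -> 1: 2 + 5 + 6 = 13
6 -> 7 -> 4 -> 1: 4 + 7 + 7 = 18
6 -> 7 -> 1: 4 + 6 = 10
6 -> 0 -> 3 -> 5 -> 1: 2 + 7 + 6 + 3 = 18
6 -> 0 -> 5 -> 1: 2 + 7 + 3 = 12
6 -> 7 -> 3 -> 5 -> 1: 4 + 3 + 6 + 3 = 16
The minimum is 10.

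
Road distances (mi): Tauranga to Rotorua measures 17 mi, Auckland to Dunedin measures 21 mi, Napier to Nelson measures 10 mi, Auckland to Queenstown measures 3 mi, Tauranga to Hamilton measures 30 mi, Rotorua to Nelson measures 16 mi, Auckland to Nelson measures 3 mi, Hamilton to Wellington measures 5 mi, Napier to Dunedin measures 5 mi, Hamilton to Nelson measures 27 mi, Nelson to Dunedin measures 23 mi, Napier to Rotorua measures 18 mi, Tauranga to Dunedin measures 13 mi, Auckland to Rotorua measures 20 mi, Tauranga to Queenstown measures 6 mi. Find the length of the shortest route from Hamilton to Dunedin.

Checking several routes:
Hamilton-Nelson-Napier-Dunedin: 27 + 10 + 5 = 42
Hamilton-Nelson-Dunedin: 27 + 23 = 50
Hamilton-Tauranga-Dunedin: 30 + 13 = 43
Shortest: 42 mi.

42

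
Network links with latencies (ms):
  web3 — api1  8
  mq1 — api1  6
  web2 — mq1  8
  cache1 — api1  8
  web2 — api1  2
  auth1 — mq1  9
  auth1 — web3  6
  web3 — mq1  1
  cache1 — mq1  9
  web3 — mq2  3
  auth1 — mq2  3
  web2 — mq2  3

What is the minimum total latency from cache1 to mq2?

13

Some routes from cache1 to mq2:
cache1 - api1 - mq1 - web3 - mq2: 8 + 6 + 1 + 3 = 18
cache1 - api1 - web2 - mq2: 8 + 2 + 3 = 13
cache1 - mq1 - web3 - mq2: 9 + 1 + 3 = 13
Shortest: 13 ms.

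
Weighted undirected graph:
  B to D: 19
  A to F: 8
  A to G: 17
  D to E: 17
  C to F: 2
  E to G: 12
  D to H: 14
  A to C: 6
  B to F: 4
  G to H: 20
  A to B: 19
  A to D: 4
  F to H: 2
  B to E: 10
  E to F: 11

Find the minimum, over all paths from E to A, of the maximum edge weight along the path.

10

Some routes from E to A:
E → B → F → A: max(10, 4, 8) = 10
E → B → F → C → A: max(10, 4, 2, 6) = 10
E → F → A: max(11, 8) = 11
The minimum achievable maximum is 10.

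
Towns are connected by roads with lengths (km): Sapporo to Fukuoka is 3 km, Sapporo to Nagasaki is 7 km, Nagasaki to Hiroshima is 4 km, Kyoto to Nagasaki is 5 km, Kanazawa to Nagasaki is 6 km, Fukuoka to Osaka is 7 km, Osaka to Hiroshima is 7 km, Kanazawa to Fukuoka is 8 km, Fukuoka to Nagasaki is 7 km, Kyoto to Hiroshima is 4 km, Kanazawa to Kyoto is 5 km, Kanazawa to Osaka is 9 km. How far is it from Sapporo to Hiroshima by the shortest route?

11

Comparing a few candidate routes:
Sapporo - Nagasaki - Kyoto - Hiroshima: 7 + 5 + 4 = 16
Sapporo - Fukuoka - Nagasaki - Hiroshima: 3 + 7 + 4 = 14
Sapporo - Nagasaki - Hiroshima: 7 + 4 = 11
The minimum is 11 km.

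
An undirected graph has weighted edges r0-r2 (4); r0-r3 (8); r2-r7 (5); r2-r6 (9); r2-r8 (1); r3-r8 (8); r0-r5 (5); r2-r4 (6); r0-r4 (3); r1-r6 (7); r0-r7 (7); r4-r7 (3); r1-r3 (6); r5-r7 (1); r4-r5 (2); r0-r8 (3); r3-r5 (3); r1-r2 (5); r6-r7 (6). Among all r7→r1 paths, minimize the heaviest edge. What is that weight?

5

Checking several routes:
r7 - r4 - r0 - r2 - r1: max(3, 3, 4, 5) = 5
r7 - r2 - r1: max(5, 5) = 5
r7 - r4 - r5 - r0 - r2 - r1: max(3, 2, 5, 4, 5) = 5
r7 - r4 - r0 - r8 - r2 - r1: max(3, 3, 3, 1, 5) = 5
r7 - r4 - r5 - r0 - r8 - r2 - r1: max(3, 2, 5, 3, 1, 5) = 5
Best route has worst link 5.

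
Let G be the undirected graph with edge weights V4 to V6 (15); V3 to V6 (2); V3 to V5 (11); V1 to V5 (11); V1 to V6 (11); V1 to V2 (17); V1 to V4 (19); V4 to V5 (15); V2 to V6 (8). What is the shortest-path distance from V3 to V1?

Comparing a few candidate routes:
V3-V6-V1: 2 + 11 = 13
V3-V6-V4-V1: 2 + 15 + 19 = 36
V3-V6-V2-V1: 2 + 8 + 17 = 27
V3-V5-V1: 11 + 11 = 22
V3-V6-V4-V5-V1: 2 + 15 + 15 + 11 = 43
The minimum is 13.

13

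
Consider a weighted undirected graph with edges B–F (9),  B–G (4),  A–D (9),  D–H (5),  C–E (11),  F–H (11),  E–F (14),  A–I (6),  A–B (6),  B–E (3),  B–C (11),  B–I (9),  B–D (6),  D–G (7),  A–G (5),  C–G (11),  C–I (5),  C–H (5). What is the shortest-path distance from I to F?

A few of the I→F routes:
I -> A -> B -> F: 6 + 6 + 9 = 21
I -> C -> H -> F: 5 + 5 + 11 = 21
I -> B -> F: 9 + 9 = 18
Shortest: 18.

18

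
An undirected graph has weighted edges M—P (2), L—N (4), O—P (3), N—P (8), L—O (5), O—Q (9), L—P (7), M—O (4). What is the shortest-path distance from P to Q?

12

Candidate routes:
P→L→O→Q: 7 + 5 + 9 = 21
P→N→L→O→Q: 8 + 4 + 5 + 9 = 26
P→M→O→Q: 2 + 4 + 9 = 15
P→O→Q: 3 + 9 = 12
Best route has total 12.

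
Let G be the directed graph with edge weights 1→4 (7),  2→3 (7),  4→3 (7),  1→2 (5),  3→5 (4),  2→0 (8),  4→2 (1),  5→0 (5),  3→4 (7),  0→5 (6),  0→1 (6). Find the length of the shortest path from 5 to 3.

Routes from 5 to 3:
5-0-1-2-3: 5 + 6 + 5 + 7 = 23
5-0-1-4-2-3: 5 + 6 + 7 + 1 + 7 = 26
5-0-1-4-3: 5 + 6 + 7 + 7 = 25
The minimum is 23.

23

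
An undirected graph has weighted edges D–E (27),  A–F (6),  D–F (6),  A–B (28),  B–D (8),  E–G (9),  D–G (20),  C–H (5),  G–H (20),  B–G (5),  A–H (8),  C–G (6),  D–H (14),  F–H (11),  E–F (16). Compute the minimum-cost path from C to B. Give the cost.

A few of the C→B routes:
C → H → G → B: 5 + 20 + 5 = 30
C → G → B: 6 + 5 = 11
C → H → F → D → B: 5 + 11 + 6 + 8 = 30
C → H → D → B: 5 + 14 + 8 = 27
The minimum is 11.

11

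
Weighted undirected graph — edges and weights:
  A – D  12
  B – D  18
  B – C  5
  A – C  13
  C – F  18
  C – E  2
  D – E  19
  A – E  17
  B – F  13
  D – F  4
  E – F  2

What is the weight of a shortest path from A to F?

16

Checking several routes:
A→D→F: 12 + 4 = 16
A→E→F: 17 + 2 = 19
A→C→E→F: 13 + 2 + 2 = 17
Shortest: 16.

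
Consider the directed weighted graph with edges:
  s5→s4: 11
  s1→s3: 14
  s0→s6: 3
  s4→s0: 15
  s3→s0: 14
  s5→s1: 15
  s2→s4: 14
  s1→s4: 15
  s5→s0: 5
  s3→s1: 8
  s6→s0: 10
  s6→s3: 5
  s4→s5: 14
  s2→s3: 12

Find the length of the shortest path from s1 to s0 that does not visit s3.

Paths from s1 to s0 avoiding s3:
s1-s4-s0: 15 + 15 = 30
s1-s4-s5-s0: 15 + 14 + 5 = 34
The minimum is 30.

30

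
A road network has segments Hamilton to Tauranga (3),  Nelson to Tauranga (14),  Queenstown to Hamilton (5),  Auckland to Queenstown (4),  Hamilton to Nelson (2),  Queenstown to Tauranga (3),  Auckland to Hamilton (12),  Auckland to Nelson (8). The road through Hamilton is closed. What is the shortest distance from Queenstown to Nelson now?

Paths from Queenstown to Nelson avoiding Hamilton:
Queenstown - Tauranga - Nelson: 3 + 14 = 17
Queenstown - Auckland - Nelson: 4 + 8 = 12
Shortest: 12 mi.

12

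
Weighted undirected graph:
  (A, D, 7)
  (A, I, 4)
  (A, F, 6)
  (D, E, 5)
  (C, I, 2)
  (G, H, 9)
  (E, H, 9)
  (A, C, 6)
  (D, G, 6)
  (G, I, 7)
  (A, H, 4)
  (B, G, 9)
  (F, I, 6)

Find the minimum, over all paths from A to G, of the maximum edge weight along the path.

Comparing a few candidate routes:
A -> F -> I -> G: max(6, 6, 7) = 7
A -> I -> G: max(4, 7) = 7
A -> C -> I -> G: max(6, 2, 7) = 7
The minimum achievable maximum is 7.

7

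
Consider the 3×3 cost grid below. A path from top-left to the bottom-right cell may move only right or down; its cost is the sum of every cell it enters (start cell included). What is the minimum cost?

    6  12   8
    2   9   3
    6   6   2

22

Best path: r0c0 r1c0 r1c1 r1c2 r2c2
Cost: 6 + 2 + 9 + 3 + 2 = 22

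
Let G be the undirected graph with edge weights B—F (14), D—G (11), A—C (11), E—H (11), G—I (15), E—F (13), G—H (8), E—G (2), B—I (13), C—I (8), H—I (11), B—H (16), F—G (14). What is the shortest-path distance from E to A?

36

Comparing a few candidate routes:
E-H-I-C-A: 11 + 11 + 8 + 11 = 41
E-G-H-I-C-A: 2 + 8 + 11 + 8 + 11 = 40
E-H-G-I-C-A: 11 + 8 + 15 + 8 + 11 = 53
E-G-I-C-A: 2 + 15 + 8 + 11 = 36
The minimum is 36.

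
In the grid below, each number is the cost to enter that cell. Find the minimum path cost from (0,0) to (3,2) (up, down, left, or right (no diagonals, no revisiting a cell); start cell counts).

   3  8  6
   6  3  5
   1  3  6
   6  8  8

Cheapest: r0c0→r1c0→r2c0→r2c1→r2c2→r3c2
  3 + 6 + 1 + 3 + 6 + 8 = 27

27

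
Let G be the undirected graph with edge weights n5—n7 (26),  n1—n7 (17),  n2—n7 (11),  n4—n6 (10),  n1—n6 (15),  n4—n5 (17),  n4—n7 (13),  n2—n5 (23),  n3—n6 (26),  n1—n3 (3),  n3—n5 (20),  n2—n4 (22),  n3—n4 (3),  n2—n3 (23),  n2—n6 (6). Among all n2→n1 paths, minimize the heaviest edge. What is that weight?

10

Some routes from n2 to n1:
n2 → n6 → n1: max(6, 15) = 15
n2 → n7 → n4 → n6 → n1: max(11, 13, 10, 15) = 15
n2 → n7 → n4 → n3 → n1: max(11, 13, 3, 3) = 13
n2 → n6 → n4 → n3 → n1: max(6, 10, 3, 3) = 10
Smallest bottleneck: 10.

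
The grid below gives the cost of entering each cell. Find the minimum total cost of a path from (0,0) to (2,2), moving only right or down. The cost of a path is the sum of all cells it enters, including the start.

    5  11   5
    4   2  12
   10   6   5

22

Take (0,0) -> (1,0) -> (1,1) -> (2,1) -> (2,2) for a total of 5 + 4 + 2 + 6 + 5 = 22.
For comparison, the top-then-right route costs 38.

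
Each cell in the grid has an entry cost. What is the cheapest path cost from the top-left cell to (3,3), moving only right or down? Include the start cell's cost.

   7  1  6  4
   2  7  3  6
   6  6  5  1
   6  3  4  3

Cheapest: [0,0]→[0,1]→[0,2]→[1,2]→[2,2]→[2,3]→[3,3]
  7 + 1 + 6 + 3 + 5 + 1 + 3 = 26
(Top row then right column would cost 28.)

26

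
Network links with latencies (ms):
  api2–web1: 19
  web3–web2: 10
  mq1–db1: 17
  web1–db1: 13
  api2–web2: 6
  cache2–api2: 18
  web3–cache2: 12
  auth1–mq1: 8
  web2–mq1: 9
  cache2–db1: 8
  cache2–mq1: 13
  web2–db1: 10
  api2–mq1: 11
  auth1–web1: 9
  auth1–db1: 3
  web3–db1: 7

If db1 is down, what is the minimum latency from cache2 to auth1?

21

A few of the cache2→auth1 routes:
cache2 -> web3 -> web2 -> mq1 -> auth1: 12 + 10 + 9 + 8 = 39
cache2 -> api2 -> web1 -> auth1: 18 + 19 + 9 = 46
cache2 -> web3 -> web2 -> api2 -> mq1 -> auth1: 12 + 10 + 6 + 11 + 8 = 47
cache2 -> api2 -> mq1 -> auth1: 18 + 11 + 8 = 37
cache2 -> mq1 -> auth1: 13 + 8 = 21
cache2 -> api2 -> web2 -> mq1 -> auth1: 18 + 6 + 9 + 8 = 41
Shortest: 21 ms.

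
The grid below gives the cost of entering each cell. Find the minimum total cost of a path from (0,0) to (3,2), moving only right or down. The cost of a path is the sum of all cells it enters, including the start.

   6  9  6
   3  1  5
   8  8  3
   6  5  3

21

Best path: r0c0 r1c0 r1c1 r1c2 r2c2 r3c2
Cost: 6 + 3 + 1 + 5 + 3 + 3 = 21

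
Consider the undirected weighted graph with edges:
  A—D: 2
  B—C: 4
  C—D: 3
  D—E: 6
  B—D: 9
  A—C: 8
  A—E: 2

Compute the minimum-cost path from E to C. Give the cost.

Checking several routes:
E → A → D → B → C: 2 + 2 + 9 + 4 = 17
E → A → D → C: 2 + 2 + 3 = 7
E → A → C: 2 + 8 = 10
E → D → C: 6 + 3 = 9
E → D → A → C: 6 + 2 + 8 = 16
Shortest: 7.

7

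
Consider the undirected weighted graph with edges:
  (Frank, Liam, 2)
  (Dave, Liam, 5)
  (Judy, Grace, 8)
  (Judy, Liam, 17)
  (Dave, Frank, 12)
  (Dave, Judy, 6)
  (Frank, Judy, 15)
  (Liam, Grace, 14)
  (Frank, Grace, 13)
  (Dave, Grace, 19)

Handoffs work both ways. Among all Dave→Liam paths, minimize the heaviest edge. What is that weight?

5

A few of the Dave→Liam routes:
Dave -> Judy -> Grace -> Frank -> Liam: max(6, 8, 13, 2) = 13
Dave -> Frank -> Grace -> Liam: max(12, 13, 14) = 14
Dave -> Liam: max(5) = 5
Dave -> Frank -> Liam: max(12, 2) = 12
Dave -> Judy -> Grace -> Liam: max(6, 8, 14) = 14
Best route has worst link 5.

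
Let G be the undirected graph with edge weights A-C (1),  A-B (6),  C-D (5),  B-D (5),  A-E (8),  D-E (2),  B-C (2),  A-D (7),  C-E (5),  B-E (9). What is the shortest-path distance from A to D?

A few of the A→D routes:
A - D: 7
A - B - D: 6 + 5 = 11
A - C - B - D: 1 + 2 + 5 = 8
A - C - D: 1 + 5 = 6
A - C - E - D: 1 + 5 + 2 = 8
A - E - D: 8 + 2 = 10
Shortest: 6.

6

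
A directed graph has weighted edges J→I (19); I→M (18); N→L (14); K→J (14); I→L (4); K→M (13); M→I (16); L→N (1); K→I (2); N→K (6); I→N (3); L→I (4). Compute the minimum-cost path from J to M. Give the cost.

37

Paths from J to M:
J - I - L - N - K - M: 19 + 4 + 1 + 6 + 13 = 43
J - I - N - K - M: 19 + 3 + 6 + 13 = 41
J - I - M: 19 + 18 = 37
Shortest: 37.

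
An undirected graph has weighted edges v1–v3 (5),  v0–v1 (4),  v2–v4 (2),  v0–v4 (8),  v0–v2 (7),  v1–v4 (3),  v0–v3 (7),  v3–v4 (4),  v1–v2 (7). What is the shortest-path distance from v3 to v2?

6

Comparing a few candidate routes:
v3→v1→v4→v2: 5 + 3 + 2 = 10
v3→v1→v2: 5 + 7 = 12
v3→v4→v1→v2: 4 + 3 + 7 = 14
v3→v4→v2: 4 + 2 = 6
Shortest: 6.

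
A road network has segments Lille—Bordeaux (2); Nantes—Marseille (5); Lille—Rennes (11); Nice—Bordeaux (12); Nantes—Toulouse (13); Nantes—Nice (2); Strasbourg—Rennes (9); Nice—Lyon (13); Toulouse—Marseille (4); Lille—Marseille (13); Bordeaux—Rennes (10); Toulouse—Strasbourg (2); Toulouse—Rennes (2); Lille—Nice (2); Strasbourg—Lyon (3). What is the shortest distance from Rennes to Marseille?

6

Comparing a few candidate routes:
Rennes-Toulouse-Nantes-Marseille: 2 + 13 + 5 = 20
Rennes-Bordeaux-Lille-Nice-Nantes-Marseille: 10 + 2 + 2 + 2 + 5 = 21
Rennes-Toulouse-Marseille: 2 + 4 = 6
Rennes-Lille-Nice-Nantes-Marseille: 11 + 2 + 2 + 5 = 20
Rennes-Strasbourg-Toulouse-Marseille: 9 + 2 + 4 = 15
Best route has total 6.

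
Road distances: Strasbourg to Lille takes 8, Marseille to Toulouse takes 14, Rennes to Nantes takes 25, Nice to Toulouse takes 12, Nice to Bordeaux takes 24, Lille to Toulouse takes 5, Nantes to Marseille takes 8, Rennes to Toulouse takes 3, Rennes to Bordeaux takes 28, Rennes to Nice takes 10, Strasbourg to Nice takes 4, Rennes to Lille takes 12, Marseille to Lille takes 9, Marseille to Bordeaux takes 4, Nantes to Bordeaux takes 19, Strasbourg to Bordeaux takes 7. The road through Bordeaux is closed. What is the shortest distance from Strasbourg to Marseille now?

17

A few of the Strasbourg→Marseille routes:
Strasbourg→Lille→Toulouse→Marseille: 8 + 5 + 14 = 27
Strasbourg→Nice→Rennes→Toulouse→Lille→Marseille: 4 + 10 + 3 + 5 + 9 = 31
Strasbourg→Nice→Toulouse→Marseille: 4 + 12 + 14 = 30
Strasbourg→Lille→Marseille: 8 + 9 = 17
Strasbourg→Nice→Toulouse→Lille→Marseille: 4 + 12 + 5 + 9 = 30
Best route has total 17.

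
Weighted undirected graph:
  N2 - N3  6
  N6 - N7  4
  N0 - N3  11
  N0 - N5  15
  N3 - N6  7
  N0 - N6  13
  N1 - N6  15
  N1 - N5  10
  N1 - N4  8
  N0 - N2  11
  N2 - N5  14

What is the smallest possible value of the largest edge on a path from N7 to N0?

Some routes from N7 to N0:
N7-N6-N3-N2-N0: max(4, 7, 6, 11) = 11
N7-N6-N1-N5-N0: max(4, 15, 10, 15) = 15
N7-N6-N3-N0: max(4, 7, 11) = 11
N7-N6-N0: max(4, 13) = 13
Best route has worst link 11.

11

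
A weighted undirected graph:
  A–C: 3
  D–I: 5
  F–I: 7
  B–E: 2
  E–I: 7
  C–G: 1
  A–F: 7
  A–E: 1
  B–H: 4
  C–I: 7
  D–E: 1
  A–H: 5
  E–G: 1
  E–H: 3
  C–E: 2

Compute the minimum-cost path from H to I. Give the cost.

9

A few of the H→I routes:
H→B→E→D→I: 4 + 2 + 1 + 5 = 12
H→E→I: 3 + 7 = 10
H→A→E→D→I: 5 + 1 + 1 + 5 = 12
H→E→D→I: 3 + 1 + 5 = 9
The minimum is 9.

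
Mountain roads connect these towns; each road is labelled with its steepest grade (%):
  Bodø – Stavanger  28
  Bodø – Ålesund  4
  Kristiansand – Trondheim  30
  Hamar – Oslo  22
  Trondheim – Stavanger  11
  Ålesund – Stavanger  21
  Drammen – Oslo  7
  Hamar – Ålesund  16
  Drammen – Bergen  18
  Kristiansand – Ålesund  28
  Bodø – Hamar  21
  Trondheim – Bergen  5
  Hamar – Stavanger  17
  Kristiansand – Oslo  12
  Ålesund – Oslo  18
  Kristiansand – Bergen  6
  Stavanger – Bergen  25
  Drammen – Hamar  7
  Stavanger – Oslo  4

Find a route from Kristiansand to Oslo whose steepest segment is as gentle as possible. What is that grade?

Checking several routes:
Kristiansand -> Bergen -> Trondheim -> Stavanger -> Oslo: max(6, 5, 11, 4) = 11
Kristiansand -> Bergen -> Trondheim -> Stavanger -> Hamar -> Ålesund -> Oslo: max(6, 5, 11, 17, 16, 18) = 18
Kristiansand -> Bergen -> Trondheim -> Stavanger -> Hamar -> Drammen -> Oslo: max(6, 5, 11, 17, 7, 7) = 17
Kristiansand -> Oslo: max(12) = 12
Smallest bottleneck: 11%.

11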